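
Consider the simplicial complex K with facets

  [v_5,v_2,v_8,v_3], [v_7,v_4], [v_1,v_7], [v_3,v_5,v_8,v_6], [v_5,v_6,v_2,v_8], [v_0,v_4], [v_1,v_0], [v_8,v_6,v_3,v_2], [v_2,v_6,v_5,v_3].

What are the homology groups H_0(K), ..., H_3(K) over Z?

H_0 = Z^2,  H_1 = Z,  H_2 = 0,  H_3 = Z.

We work with the vertex ordering v_0 < v_1 < v_2 < v_3 < v_4 < v_5 < v_6 < v_7 < v_8. The simplices of K, each written with vertices in increasing order, are:

  0-simplices (9): [v_0], [v_1], [v_2], [v_3], [v_4], [v_5], [v_6], [v_7], [v_8]
  1-simplices (14): [v_0,v_1], [v_0,v_4], [v_1,v_7], [v_2,v_3], [v_2,v_5], [v_2,v_6], [v_2,v_8], [v_3,v_5], [v_3,v_6], [v_3,v_8], [v_4,v_7], [v_5,v_6], [v_5,v_8], [v_6,v_8]
  2-simplices (10): [v_2,v_3,v_5], [v_2,v_3,v_6], [v_2,v_3,v_8], [v_2,v_5,v_6], [v_2,v_5,v_8], [v_2,v_6,v_8], [v_3,v_5,v_6], [v_3,v_5,v_8], [v_3,v_6,v_8], [v_5,v_6,v_8]
  3-simplices (5): [v_2,v_3,v_5,v_6], [v_2,v_3,v_5,v_8], [v_2,v_3,v_6,v_8], [v_2,v_5,v_6,v_8], [v_3,v_5,v_6,v_8]

so the chain groups are C_0 ≅ Z^9, C_1 ≅ Z^14, C_2 ≅ Z^10, C_3 ≅ Z^5.

The boundary map ∂_1: C_1 → C_0 is given by ∂[p,q] = [q] − [p]. For instance
  ∂[v_1,v_7] = [v_7] − [v_1].
The resulting 9×14 matrix has rank 7, and its Smith normal form has invariant factors (1,1,1,1,1,1,1).

∂_2: C_2 → C_1 acts by ∂[p,q,r] = [q,r] − [p,r] + [p,q]. For instance
  ∂[v_2,v_5,v_6] = [v_5,v_6] − [v_2,v_6] + [v_2,v_5],
  ∂[v_2,v_3,v_6] = [v_3,v_6] − [v_2,v_6] + [v_2,v_3].
The 14×10 boundary matrix has rank 6 and Smith normal form diag(1,1,1,1,1,1).

Boundary ∂_3: C_3 → C_2 sends each 3-simplex σ to the alternating sum Σ_i (−1)^i (σ with its i-th vertex removed). For instance
  ∂[v_3,v_5,v_6,v_8] = [v_5,v_6,v_8] − [v_3,v_6,v_8] + [v_3,v_5,v_8] − [v_3,v_5,v_6],
  ∂[v_2,v_3,v_6,v_8] = [v_3,v_6,v_8] − [v_2,v_6,v_8] + [v_2,v_3,v_8] − [v_2,v_3,v_6].
As a 10×5 matrix over Z this has rank 4, with invariant factors (1,1,1,1).

Reading off H_k = ker ∂_k / im ∂_{k+1}:

  H_0: rank C_0 − rank ∂_1 = 9 − 7 = 2, and the invariant factors of ∂_1 are all 1, so H_0 ≅ Z^2.
  H_1: rank ker ∂_1 − rank ∂_2 = (14 − 7) − 6 = 1, and the invariant factors of ∂_2 are all 1, so H_1 ≅ Z.
  H_2: rank ker ∂_2 − rank ∂_3 = (10 − 6) − 4 = 0, and the invariant factors of ∂_3 are all 1, so H_2 ≅ 0.
  H_3: rank ker ∂_3 − rank ∂_4 = (5 − 4) − 0 = 1, and there is no ∂_4, so H_3 ≅ Z.

As a check, the Euler characteristic is 9 − 14 + 10 − 5 = 0, which agrees with 2 − 1 + 0 − 1 = 0.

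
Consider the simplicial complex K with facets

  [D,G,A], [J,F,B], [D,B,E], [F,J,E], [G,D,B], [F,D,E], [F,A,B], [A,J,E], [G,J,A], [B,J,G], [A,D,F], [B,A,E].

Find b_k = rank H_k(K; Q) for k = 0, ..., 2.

b_0 = 1, b_1 = 0, b_2 = 0.

We work with the vertex ordering A < B < D < E < F < G < J. The simplices of K, each written with vertices in increasing order, are:

  0-simplices (7): A, B, D, E, F, G, J
  1-simplices (18): AB, AD, AE, AF, AG, AJ, BD, BE, BF, BG, BJ, DE, DF, DG, EF, EJ, FJ, GJ
  2-simplices (12): ABE, ABF, ADF, ADG, AEJ, AGJ, BDE, BDG, BFJ, BGJ, DEF, EFJ

giving chain groups C_0 ≅ Z^7, C_1 ≅ Z^18, C_2 ≅ Z^12.

The boundary map ∂_1: C_1 → C_0 sends each edge [p,q] (with p < q) to q − p. For instance
  ∂AE = E − A.
The 7×18 boundary matrix has rank 6 and Smith normal form diag(1,1,1,1,1,1).

∂_2: C_2 → C_1 maps a triangle to the signed sum of its edges. For instance
  ∂BGJ = GJ − BJ + BG,
  ∂AEJ = EJ − AJ + AE.
This gives a 18×12 integer matrix of rank 12; reducing to Smith normal form yields diagonal entries (1,1,1,1,1,1,1,1,1,1,1,2).

Computing H_k = (kernel of ∂_k) / (image of ∂_{k+1}):

  H_0: rank C_0 − rank ∂_1 = 7 − 6 = 1, and the invariant factors of ∂_1 are all 1, so H_0 = Z.
  H_1: rank ker ∂_1 − rank ∂_2 = (18 − 6) − 12 = 0, and ∂_2 has invariant factor 2 > 1, so H_1 = Z/2.
  H_2: rank ker ∂_2 − rank ∂_3 = (12 − 12) − 0 = 0, and there is no ∂_3, so H_2 = 0.

(K is a triangulation of the real projective plane RP^2.)

Hence the Betti numbers are b_0 = 1, b_1 = 0, b_2 = 0.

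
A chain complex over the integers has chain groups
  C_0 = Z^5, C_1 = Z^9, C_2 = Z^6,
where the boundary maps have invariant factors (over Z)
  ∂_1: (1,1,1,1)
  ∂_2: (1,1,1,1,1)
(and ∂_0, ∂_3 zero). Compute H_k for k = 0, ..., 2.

H_0: b_0 = 5 − 0 − 4 = 1; torsion from ∂_1 factors > 1: none. So H_0 = Z.
H_1: b_1 = 9 − 4 − 5 = 0; torsion from ∂_2 factors > 1: none. So H_1 = 0.
H_2: b_2 = 6 − 5 − 0 = 1; torsion from ∂_3 factors > 1: none. So H_2 = Z.

H_0 = Z,  H_1 = 0,  H_2 = Z.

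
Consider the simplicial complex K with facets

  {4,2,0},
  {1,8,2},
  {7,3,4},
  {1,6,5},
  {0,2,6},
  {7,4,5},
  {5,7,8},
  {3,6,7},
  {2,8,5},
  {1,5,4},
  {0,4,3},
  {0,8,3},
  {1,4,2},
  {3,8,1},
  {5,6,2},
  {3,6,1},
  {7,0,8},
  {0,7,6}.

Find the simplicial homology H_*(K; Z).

Fix the vertex order 0 < 1 < 2 < 3 < 4 < 5 < 6 < 7 < 8 and write every simplex with vertices in increasing order. Then dim K = 2 and the simplices of K are:

  0-simplices (9): [0], [1], [2], [3], [4], [5], [6], [7], [8]
  1-simplices (27): (27 of them)
  2-simplices (18): [0,2,4], [0,2,6], [0,3,4], [0,3,8], [0,6,7], [0,7,8], [1,2,4], [1,2,8], [1,3,6], [1,3,8], [1,4,5], [1,5,6], [2,5,6], [2,5,8], [3,4,7], [3,6,7], [4,5,7], [5,7,8]

Hence C_0 ≅ Z^9, C_1 ≅ Z^27, C_2 ≅ Z^18.

Boundary ∂_1: C_1 → C_0 is given by ∂[p,q] = [q] − [p]. For instance
  ∂[2,8] = [8] − [2].
This gives a 9×27 integer matrix of rank 8; reducing to Smith normal form yields diagonal entries (1,1,1,1,1,1,1,1).

The boundary map ∂_2: C_2 → C_1 maps a triangle to the signed sum of its edges. For instance
  ∂[0,7,8] = [7,8] − [0,8] + [0,7],
  ∂[0,2,4] = [2,4] − [0,4] + [0,2].
The 27×18 boundary matrix has rank 18 and Smith normal form diag(1,1,1,1,1,1,1,1,1,1,1,1,1,1,1,1,1,2).

Computing H_k = (kernel of ∂_k) / (image of ∂_{k+1}):

  H_0: rank C_0 − rank ∂_1 = 9 − 8 = 1, and the invariant factors of ∂_1 are all 1, so H_0 = Z.
  H_1: rank ker ∂_1 − rank ∂_2 = (27 − 8) − 18 = 1, and ∂_2 has invariant factor 2 > 1, so H_1 = Z ⊕ Z/2.
  H_2: rank ker ∂_2 − rank ∂_3 = (18 − 18) − 0 = 0, and there is no ∂_3, so H_2 = 0.

H_0 ≅ Z,  H_1 ≅ Z ⊕ Z/2,  H_2 = 0.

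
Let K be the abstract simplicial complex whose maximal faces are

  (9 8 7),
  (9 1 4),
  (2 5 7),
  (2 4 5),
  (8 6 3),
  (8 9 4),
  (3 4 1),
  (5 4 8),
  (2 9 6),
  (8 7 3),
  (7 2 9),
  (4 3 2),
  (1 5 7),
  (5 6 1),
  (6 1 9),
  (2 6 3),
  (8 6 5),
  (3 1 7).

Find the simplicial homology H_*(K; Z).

H_0 = Z,  H_1 = Z^2,  H_2 = Z.

We work with the vertex ordering 1 < 2 < 3 < 4 < 5 < 6 < 7 < 8 < 9. The simplices of K, each written with vertices in increasing order, are:

  0-simplices (9): [1], [2], [3], [4], [5], [6], [7], [8], [9]
  1-simplices (27): (27 of them)
  2-simplices (18): [1,3,4], [1,3,7], [1,4,9], [1,5,6], [1,5,7], [1,6,9], [2,3,4], [2,3,6], [2,4,5], [2,5,7], [2,6,9], [2,7,9], [3,6,8], [3,7,8], [4,5,8], [4,8,9], [5,6,8], [7,8,9]

so the chain groups are C_0 ≅ Z^9, C_1 ≅ Z^27, C_2 ≅ Z^18.

Boundary ∂_1: C_1 → C_0 sends each edge [p,q] (with p < q) to q − p.
As a 9×27 matrix over Z this has rank 8, with invariant factors (1,1,1,1,1,1,1,1).

∂_2: C_2 → C_1 sends each 2-simplex [p,q,r] to [q,r] − [p,r] + [p,q]. For instance
  ∂[2,3,6] = [3,6] − [2,6] + [2,3],
  ∂[4,8,9] = [8,9] − [4,9] + [4,8].
This gives a 27×18 integer matrix of rank 17; reducing to Smith normal form yields diagonal entries (1,1,1,1,1,1,1,1,1,1,1,1,1,1,1,1,1).

Computing H_k = (kernel of ∂_k) / (image of ∂_{k+1}):

  H_0: rank C_0 − rank ∂_1 = 9 − 8 = 1, and the invariant factors of ∂_1 are all 1, so H_0 = Z.
  H_1: rank ker ∂_1 − rank ∂_2 = (27 − 8) − 17 = 2, and the invariant factors of ∂_2 are all 1, so H_1 = Z^2.
  H_2: rank ker ∂_2 − rank ∂_3 = (18 − 17) − 0 = 1, and there is no ∂_3, so H_2 = Z.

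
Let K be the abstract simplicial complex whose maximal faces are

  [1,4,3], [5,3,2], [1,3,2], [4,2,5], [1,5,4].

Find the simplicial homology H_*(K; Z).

H_0 ≅ Z,  H_1 ≅ Z,  H_2 = 0.

Fix the vertex order 1 < 2 < 3 < 4 < 5 and write every simplex with vertices in increasing order. Then dim K = 2 and the simplices of K are:

  0-simplices (5): [1], [2], [3], [4], [5]
  1-simplices (10): [1,2], [1,3], [1,4], [1,5], [2,3], [2,4], [2,5], [3,4], [3,5], [4,5]
  2-simplices (5): [1,2,3], [1,3,4], [1,4,5], [2,3,5], [2,4,5]

Hence C_0 ≅ Z^5, C_1 ≅ Z^10, C_2 ≅ Z^5.

The boundary map ∂_1: C_1 → C_0 maps an edge to its endpoints' difference, ∂[p,q] = q − p. For instance
  ∂[1,5] = [5] − [1].
The 5×10 boundary matrix has rank 4 and Smith normal form diag(1,1,1,1).

The boundary map ∂_2: C_2 → C_1 acts by ∂[p,q,r] = [q,r] − [p,r] + [p,q]. For instance
  ∂[1,4,5] = [4,5] − [1,5] + [1,4],
  ∂[2,3,5] = [3,5] − [2,5] + [2,3].
This gives a 10×5 integer matrix of rank 5; reducing to Smith normal form yields diagonal entries (1,1,1,1,1).

Now H_k = ker ∂_k / im ∂_{k+1}, so:

  H_0: rank C_0 − rank ∂_1 = 5 − 4 = 1, and the invariant factors of ∂_1 are all 1, so H_0 = Z.
  H_1: rank ker ∂_1 − rank ∂_2 = (10 − 4) − 5 = 1, and the invariant factors of ∂_2 are all 1, so H_1 = Z.
  H_2: rank ker ∂_2 − rank ∂_3 = (5 − 5) − 0 = 0, and there is no ∂_3, so H_2 = 0.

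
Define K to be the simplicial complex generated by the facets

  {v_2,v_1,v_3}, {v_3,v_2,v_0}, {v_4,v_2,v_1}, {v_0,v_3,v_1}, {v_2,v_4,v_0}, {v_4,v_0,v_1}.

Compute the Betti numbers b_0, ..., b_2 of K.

Order the vertices as v_0 < v_1 < v_2 < v_3 < v_4. Listing each simplex with vertices in this order, K has dimension 2 with simplices:

  0-simplices (5): [v_0], [v_1], [v_2], [v_3], [v_4]
  1-simplices (9): [v_0,v_1], [v_0,v_2], [v_0,v_3], [v_0,v_4], [v_1,v_2], [v_1,v_3], [v_1,v_4], [v_2,v_3], [v_2,v_4]
  2-simplices (6): [v_0,v_1,v_3], [v_0,v_1,v_4], [v_0,v_2,v_3], [v_0,v_2,v_4], [v_1,v_2,v_3], [v_1,v_2,v_4]

giving chain groups C_0 ≅ Z^5, C_1 ≅ Z^9, C_2 ≅ Z^6.

The boundary map ∂_1: C_1 → C_0 sends each edge [p,q] (with p < q) to q − p.
As a 5×9 matrix over Z this has rank 4, with invariant factors (1,1,1,1).

Boundary ∂_2: C_2 → C_1 acts by ∂[p,q,r] = [q,r] − [p,r] + [p,q]. For instance
  ∂[v_0,v_1,v_4] = [v_1,v_4] − [v_0,v_4] + [v_0,v_1],
  ∂[v_0,v_2,v_3] = [v_2,v_3] − [v_0,v_3] + [v_0,v_2].
The 9×6 boundary matrix has rank 5 and Smith normal form diag(1,1,1,1,1).

Now H_k = ker ∂_k / im ∂_{k+1}, so:

  H_0: rank C_0 − rank ∂_1 = 5 − 4 = 1, and the invariant factors of ∂_1 are all 1, so H_0 ≅ Z.
  H_1: rank ker ∂_1 − rank ∂_2 = (9 − 4) − 5 = 0, and the invariant factors of ∂_2 are all 1, so H_1 ≅ 0.
  H_2: rank ker ∂_2 − rank ∂_3 = (6 − 5) − 0 = 1, and there is no ∂_3, so H_2 ≅ Z.

As a check, the Euler characteristic is 5 − 9 + 6 = 2, which agrees with 1 − 0 + 1 = 2.
(K is a triangulation of the 2-sphere S^2.)

Hence the Betti numbers are b_0 = 1, b_1 = 0, b_2 = 1.

b_0 = 1, b_1 = 0, b_2 = 1.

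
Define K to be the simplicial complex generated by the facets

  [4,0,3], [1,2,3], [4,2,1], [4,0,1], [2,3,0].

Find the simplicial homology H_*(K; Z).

H_0 = Z,  H_1 = Z,  H_2 = 0.

Take the total order 0 < 1 < 2 < 3 < 4 on the vertex set. Then K (dimension 2) consists of the simplices:

  0-simplices (5): [0], [1], [2], [3], [4]
  1-simplices (10): [0,1], [0,2], [0,3], [0,4], [1,2], [1,3], [1,4], [2,3], [2,4], [3,4]
  2-simplices (5): [0,1,4], [0,2,3], [0,3,4], [1,2,3], [1,2,4]

so the chain groups are C_0 ≅ Z^5, C_1 ≅ Z^10, C_2 ≅ Z^5.

∂_1: C_1 → C_0 is given by ∂[p,q] = [q] − [p]. For instance
  ∂[1,2] = [2] − [1].
This gives a 5×10 integer matrix of rank 4; reducing to Smith normal form yields diagonal entries (1,1,1,1).

Boundary ∂_2: C_2 → C_1 sends each 2-simplex [p,q,r] to [q,r] − [p,r] + [p,q]. For instance
  ∂[0,3,4] = [3,4] − [0,4] + [0,3],
  ∂[1,2,4] = [2,4] − [1,4] + [1,2].
The 10×5 boundary matrix has rank 5 and Smith normal form diag(1,1,1,1,1).

From H_k ≅ ker(∂_k) / im(∂_{k+1}) we obtain:

  H_0: rank C_0 − rank ∂_1 = 5 − 4 = 1, and the invariant factors of ∂_1 are all 1, so H_0 ≅ Z.
  H_1: rank ker ∂_1 − rank ∂_2 = (10 − 4) − 5 = 1, and the invariant factors of ∂_2 are all 1, so H_1 ≅ Z.
  H_2: rank ker ∂_2 − rank ∂_3 = (5 − 5) − 0 = 0, and there is no ∂_3, so H_2 ≅ 0.

As a check, the Euler characteristic is 5 − 10 + 5 = 0, which agrees with 1 − 1 + 0 = 0.
(K is a triangulation of the Möbius band.)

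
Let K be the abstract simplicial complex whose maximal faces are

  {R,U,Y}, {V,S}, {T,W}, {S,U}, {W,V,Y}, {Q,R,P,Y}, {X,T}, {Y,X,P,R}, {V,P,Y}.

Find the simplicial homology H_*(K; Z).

Fix the vertex order P < Q < R < S < T < U < V < W < X < Y and write every simplex with vertices in increasing order. Then dim K = 3 and the simplices of K are:

  0-simplices (10): P, Q, R, S, T, U, V, W, X, Y
  1-simplices (19): PQ, PR, PV, PX, PY, QR, QY, RU, RX, RY, SU, SV, TW, TX, UY, VW, VY, WY, XY
  2-simplices (10): PQR, PQY, PRX, PRY, PVY, PXY, QRY, RUY, RXY, VWY
  3-simplices (2): PQRY, PRXY

so the chain groups are C_0 ≅ Z^10, C_1 ≅ Z^19, C_2 ≅ Z^10, C_3 ≅ Z^2.

Boundary ∂_1: C_1 → C_0 maps an edge to its endpoints' difference, ∂[p,q] = q − p.
This gives a 10×19 integer matrix of rank 9; reducing to Smith normal form yields diagonal entries (1,1,1,1,1,1,1,1,1).

The boundary map ∂_2: C_2 → C_1 sends each 2-simplex [p,q,r] to [q,r] − [p,r] + [p,q]. For instance
  ∂PRY = RY − PY + PR,
  ∂PXY = XY − PY + PX.
This gives a 19×10 integer matrix of rank 8; reducing to Smith normal form yields diagonal entries (1,1,1,1,1,1,1,1).

Boundary ∂_3: C_3 → C_2 sends each 3-simplex σ to the alternating sum Σ_i (−1)^i (σ with its i-th vertex removed). For instance
  ∂PRXY = RXY − PXY + PRY − PRX,
  ∂PQRY = QRY − PRY + PQY − PQR.
As a 10×2 matrix over Z this has rank 2, with invariant factors (1,1).

Computing H_k = (kernel of ∂_k) / (image of ∂_{k+1}):

  H_0: rank C_0 − rank ∂_1 = 10 − 9 = 1, and the invariant factors of ∂_1 are all 1, so H_0 ≅ Z.
  H_1: rank ker ∂_1 − rank ∂_2 = (19 − 9) − 8 = 2, and the invariant factors of ∂_2 are all 1, so H_1 ≅ Z^2.
  H_2: rank ker ∂_2 − rank ∂_3 = (10 − 8) − 2 = 0, and the invariant factors of ∂_3 are all 1, so H_2 ≅ 0.
  H_3: rank ker ∂_3 − rank ∂_4 = (2 − 2) − 0 = 0, and there is no ∂_4, so H_3 ≅ 0.

As a check, the Euler characteristic is 10 − 19 + 10 − 2 = -1, which agrees with 1 − 2 + 0 − 0 = -1.

H_0 = Z,  H_1 = Z^2,  H_2 = 0,  H_3 = 0.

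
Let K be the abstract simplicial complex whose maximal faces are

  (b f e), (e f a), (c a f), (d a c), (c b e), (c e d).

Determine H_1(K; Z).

H_1 ≅ Z.

We work with the vertex ordering a < b < c < d < e < f. The simplices of K, each written with vertices in increasing order, are:

  0-simplices (6): a, b, c, d, e, f
  1-simplices (12): ac, ad, ae, af, bc, be, bf, cd, ce, cf, de, ef
  2-simplices (6): acd, acf, aef, bce, bef, cde

so the chain groups are C_0 ≅ Z^6, C_1 ≅ Z^12, C_2 ≅ Z^6.

The boundary map ∂_1: C_1 → C_0 is given by ∂[p,q] = [q] − [p]. For instance
  ∂ac = c − a.
The resulting 6×12 matrix has rank 5, and its Smith normal form has invariant factors (1,1,1,1,1).

The boundary map ∂_2: C_2 → C_1 maps a triangle to the signed sum of its edges. For instance
  ∂bef = ef − bf + be,
  ∂acf = cf − af + ac.
This gives a 12×6 integer matrix of rank 6; reducing to Smith normal form yields diagonal entries (1,1,1,1,1,1).

Now H_k = ker ∂_k / im ∂_{k+1}, so:

  H_1: rank ker ∂_1 − rank ∂_2 = (12 − 5) − 6 = 1, and the invariant factors of ∂_2 are all 1, so H_1 = Z.

(K is a triangulation of the cylinder S^1 x I.)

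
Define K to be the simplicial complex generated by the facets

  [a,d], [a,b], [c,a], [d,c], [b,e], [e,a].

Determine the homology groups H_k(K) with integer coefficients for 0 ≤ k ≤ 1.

Take the total order a < b < c < d < e on the vertex set. Then K (dimension 1) consists of the simplices:

  0-simplices (5): a, b, c, d, e
  1-simplices (6): ab, ac, ad, ae, be, cd

so the chain groups are C_0 ≅ Z^5, C_1 ≅ Z^6.

Boundary ∂_1: C_1 → C_0 maps an edge to its endpoints' difference, ∂[p,q] = q − p.
The 5×6 boundary matrix has rank 4 and Smith normal form diag(1,1,1,1).

From H_k ≅ ker(∂_k) / im(∂_{k+1}) we obtain:

  H_0: rank C_0 − rank ∂_1 = 5 − 4 = 1, and the invariant factors of ∂_1 are all 1, so H_0 = Z.
  H_1: rank ker ∂_1 − rank ∂_2 = (6 − 4) − 0 = 2, and there is no ∂_2, so H_1 = Z^2.

(K is a triangulation of a wedge of 2 circles.)

H_0 = Z,  H_1 = Z^2.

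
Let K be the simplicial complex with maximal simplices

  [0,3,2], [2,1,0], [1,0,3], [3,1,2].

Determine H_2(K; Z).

H_2 = Z.

Take the total order 0 < 1 < 2 < 3 on the vertex set. Then K (dimension 2) consists of the simplices:

  0-simplices (4): [0], [1], [2], [3]
  1-simplices (6): [0,1], [0,2], [0,3], [1,2], [1,3], [2,3]
  2-simplices (4): [0,1,2], [0,1,3], [0,2,3], [1,2,3]

giving chain groups C_0 ≅ Z^4, C_1 ≅ Z^6, C_2 ≅ Z^4.

Boundary ∂_1: C_1 → C_0 sends each edge [p,q] (with p < q) to q − p. For instance
  ∂[2,3] = [3] − [2].
This gives a 4×6 integer matrix of rank 3; reducing to Smith normal form yields diagonal entries (1,1,1).

Boundary ∂_2: C_2 → C_1 maps a triangle to the signed sum of its edges. For instance
  ∂[1,2,3] = [2,3] − [1,3] + [1,2],
  ∂[0,2,3] = [2,3] − [0,3] + [0,2].
As a 6×4 matrix over Z this has rank 3, with invariant factors (1,1,1).

Computing H_k = (kernel of ∂_k) / (image of ∂_{k+1}):

  H_2: rank ker ∂_2 − rank ∂_3 = (4 − 3) − 0 = 1, and there is no ∂_3, so H_2 ≅ Z.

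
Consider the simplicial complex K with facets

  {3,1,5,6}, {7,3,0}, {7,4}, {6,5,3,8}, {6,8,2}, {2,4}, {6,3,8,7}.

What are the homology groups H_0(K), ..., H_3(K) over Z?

Order the vertices as 0 < 1 < 2 < 3 < 4 < 5 < 6 < 7 < 8. Listing each simplex with vertices in this order, K has dimension 3 with simplices:

  0-simplices (9): [0], [1], [2], [3], [4], [5], [6], [7], [8]
  1-simplices (18): [0,3], [0,7], [1,3], [1,5], [1,6], [2,4], [2,6], [2,8], [3,5], [3,6], [3,7], [3,8], [4,7], [5,6], [5,8], [6,7], [6,8], [7,8]
  2-simplices (12): [0,3,7], [1,3,5], [1,3,6], [1,5,6], [2,6,8], [3,5,6], [3,5,8], [3,6,7], [3,6,8], [3,7,8], [5,6,8], [6,7,8]
  3-simplices (3): [1,3,5,6], [3,5,6,8], [3,6,7,8]

so the chain groups are C_0 ≅ Z^9, C_1 ≅ Z^18, C_2 ≅ Z^12, C_3 ≅ Z^3.

Boundary ∂_1: C_1 → C_0 is given by ∂[p,q] = [q] − [p]. For instance
  ∂[3,7] = [7] − [3].
The 9×18 boundary matrix has rank 8 and Smith normal form diag(1,1,1,1,1,1,1,1).

∂_2: C_2 → C_1 sends each 2-simplex [p,q,r] to [q,r] − [p,r] + [p,q]. For instance
  ∂[5,6,8] = [6,8] − [5,8] + [5,6],
  ∂[3,5,6] = [5,6] − [3,6] + [3,5].
This gives a 18×12 integer matrix of rank 9; reducing to Smith normal form yields diagonal entries (1,1,1,1,1,1,1,1,1).

∂_3: C_3 → C_2 sends each 3-simplex σ to the alternating sum Σ_i (−1)^i (σ with its i-th vertex removed). For instance
  ∂[3,6,7,8] = [6,7,8] − [3,7,8] + [3,6,8] − [3,6,7],
  ∂[1,3,5,6] = [3,5,6] − [1,5,6] + [1,3,6] − [1,3,5].
The 12×3 boundary matrix has rank 3 and Smith normal form diag(1,1,1).

Computing H_k = (kernel of ∂_k) / (image of ∂_{k+1}):

  H_0: rank C_0 − rank ∂_1 = 9 − 8 = 1, and the invariant factors of ∂_1 are all 1, so H_0 ≅ Z.
  H_1: rank ker ∂_1 − rank ∂_2 = (18 − 8) − 9 = 1, and the invariant factors of ∂_2 are all 1, so H_1 ≅ Z.
  H_2: rank ker ∂_2 − rank ∂_3 = (12 − 9) − 3 = 0, and the invariant factors of ∂_3 are all 1, so H_2 ≅ 0.
  H_3: rank ker ∂_3 − rank ∂_4 = (3 − 3) − 0 = 0, and there is no ∂_4, so H_3 ≅ 0.

As a check, the Euler characteristic is 9 − 18 + 12 − 3 = 0, which agrees with 1 − 1 + 0 − 0 = 0.

H_0 = Z,  H_1 = Z,  H_2 = 0,  H_3 = 0.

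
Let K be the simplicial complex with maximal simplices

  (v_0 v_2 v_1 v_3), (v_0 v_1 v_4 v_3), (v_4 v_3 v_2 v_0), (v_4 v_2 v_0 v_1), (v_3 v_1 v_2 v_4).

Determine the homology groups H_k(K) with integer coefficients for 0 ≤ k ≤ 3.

H_0 = Z,  H_1 = 0,  H_2 = 0,  H_3 = Z.

Take the total order v_0 < v_1 < v_2 < v_3 < v_4 on the vertex set. Then K (dimension 3) consists of the simplices:

  0-simplices (5): [v_0], [v_1], [v_2], [v_3], [v_4]
  1-simplices (10): [v_0,v_1], [v_0,v_2], [v_0,v_3], [v_0,v_4], [v_1,v_2], [v_1,v_3], [v_1,v_4], [v_2,v_3], [v_2,v_4], [v_3,v_4]
  2-simplices (10): [v_0,v_1,v_2], [v_0,v_1,v_3], [v_0,v_1,v_4], [v_0,v_2,v_3], [v_0,v_2,v_4], [v_0,v_3,v_4], [v_1,v_2,v_3], [v_1,v_2,v_4], [v_1,v_3,v_4], [v_2,v_3,v_4]
  3-simplices (5): [v_0,v_1,v_2,v_3], [v_0,v_1,v_2,v_4], [v_0,v_1,v_3,v_4], [v_0,v_2,v_3,v_4], [v_1,v_2,v_3,v_4]

so the chain groups are C_0 ≅ Z^5, C_1 ≅ Z^10, C_2 ≅ Z^10, C_3 ≅ Z^5.

Boundary ∂_1: C_1 → C_0 is given by ∂[p,q] = [q] − [p]. For instance
  ∂[v_2,v_3] = [v_3] − [v_2].
The 5×10 boundary matrix has rank 4 and Smith normal form diag(1,1,1,1).

The boundary map ∂_2: C_2 → C_1 acts by ∂[p,q,r] = [q,r] − [p,r] + [p,q]. For instance
  ∂[v_1,v_2,v_4] = [v_2,v_4] − [v_1,v_4] + [v_1,v_2],
  ∂[v_0,v_1,v_2] = [v_1,v_2] − [v_0,v_2] + [v_0,v_1].
The 10×10 boundary matrix has rank 6 and Smith normal form diag(1,1,1,1,1,1).

The boundary map ∂_3: C_3 → C_2 sends each 3-simplex σ to the alternating sum Σ_i (−1)^i (σ with its i-th vertex removed). For instance
  ∂[v_0,v_1,v_3,v_4] = [v_1,v_3,v_4] − [v_0,v_3,v_4] + [v_0,v_1,v_4] − [v_0,v_1,v_3],
  ∂[v_0,v_1,v_2,v_4] = [v_1,v_2,v_4] − [v_0,v_2,v_4] + [v_0,v_1,v_4] − [v_0,v_1,v_2].
This gives a 10×5 integer matrix of rank 4; reducing to Smith normal form yields diagonal entries (1,1,1,1).

Reading off H_k = ker ∂_k / im ∂_{k+1}:

  H_0: rank C_0 − rank ∂_1 = 5 − 4 = 1, and the invariant factors of ∂_1 are all 1, so H_0 = Z.
  H_1: rank ker ∂_1 − rank ∂_2 = (10 − 4) − 6 = 0, and the invariant factors of ∂_2 are all 1, so H_1 = 0.
  H_2: rank ker ∂_2 − rank ∂_3 = (10 − 6) − 4 = 0, and the invariant factors of ∂_3 are all 1, so H_2 = 0.
  H_3: rank ker ∂_3 − rank ∂_4 = (5 − 4) − 0 = 1, and there is no ∂_4, so H_3 = Z.

As a check, the Euler characteristic is 5 − 10 + 10 − 5 = 0, which agrees with 1 − 0 + 0 − 1 = 0.
(K is a triangulation of the 3-sphere S^3.)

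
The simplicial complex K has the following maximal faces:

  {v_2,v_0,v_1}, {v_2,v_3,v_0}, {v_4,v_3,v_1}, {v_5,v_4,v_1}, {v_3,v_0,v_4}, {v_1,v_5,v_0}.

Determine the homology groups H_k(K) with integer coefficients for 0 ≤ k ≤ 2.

H_0 = Z,  H_1 = Z,  H_2 = 0.

K has 6 vertices, 12 edges, 6 triangles.
rank ∂_0 = 0, rank ∂_1 = 5 ⇒ b_0 = 6 − 0 − 5 = 1; all invariant factors of ∂_1 are 1 so no torsion. So H_0 ≅ Z.
rank ∂_1 = 5, rank ∂_2 = 6 ⇒ b_1 = 12 − 5 − 6 = 1; all invariant factors of ∂_2 are 1 so no torsion. So H_1 ≅ Z.
rank ∂_2 = 6, rank ∂_3 = 0 ⇒ b_2 = 6 − 6 − 0 = 0. So H_2 ≅ 0.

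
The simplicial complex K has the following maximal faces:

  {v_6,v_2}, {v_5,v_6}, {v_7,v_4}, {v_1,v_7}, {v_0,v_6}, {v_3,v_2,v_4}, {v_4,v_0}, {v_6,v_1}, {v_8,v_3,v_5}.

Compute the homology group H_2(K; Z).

H_2 = 0.

Order the vertices as v_0 < v_1 < v_2 < v_3 < v_4 < v_5 < v_6 < v_7 < v_8. Listing each simplex with vertices in this order, K has dimension 2 with simplices:

  0-simplices (9): [v_0], [v_1], [v_2], [v_3], [v_4], [v_5], [v_6], [v_7], [v_8]
  1-simplices (13): [v_0,v_4], [v_0,v_6], [v_1,v_6], [v_1,v_7], [v_2,v_3], [v_2,v_4], [v_2,v_6], [v_3,v_4], [v_3,v_5], [v_3,v_8], [v_4,v_7], [v_5,v_6], [v_5,v_8]
  2-simplices (2): [v_2,v_3,v_4], [v_3,v_5,v_8]

so the chain groups are C_0 ≅ Z^9, C_1 ≅ Z^13, C_2 ≅ Z^2.

Boundary ∂_1: C_1 → C_0 maps an edge to its endpoints' difference, ∂[p,q] = q − p. For instance
  ∂[v_3,v_4] = [v_4] − [v_3].
The 9×13 boundary matrix has rank 8 and Smith normal form diag(1,1,1,1,1,1,1,1).

∂_2: C_2 → C_1 acts by ∂[p,q,r] = [q,r] − [p,r] + [p,q]. For instance
  ∂[v_2,v_3,v_4] = [v_3,v_4] − [v_2,v_4] + [v_2,v_3],
  ∂[v_3,v_5,v_8] = [v_5,v_8] − [v_3,v_8] + [v_3,v_5].
The 13×2 boundary matrix has rank 2 and Smith normal form diag(1,1).

Now H_k = ker ∂_k / im ∂_{k+1}, so:

  H_2: rank ker ∂_2 − rank ∂_3 = (2 − 2) − 0 = 0, and there is no ∂_3, so H_2 ≅ 0.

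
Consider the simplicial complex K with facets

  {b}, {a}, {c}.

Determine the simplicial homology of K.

Fix the vertex order a < b < c and write every simplex with vertices in increasing order. Then dim K = 0 and the simplices of K are:

  0-simplices (3): a, b, c

so the chain groups are C_0 ≅ Z^3.

Reading off H_k = ker ∂_k / im ∂_{k+1}:

  H_0: rank C_0 − rank ∂_1 = 3 − 0 = 3, and there is no ∂_1, so H_0 ≅ Z^3.

(K is a triangulation of a set of 3 points.)

H_0 ≅ Z^3.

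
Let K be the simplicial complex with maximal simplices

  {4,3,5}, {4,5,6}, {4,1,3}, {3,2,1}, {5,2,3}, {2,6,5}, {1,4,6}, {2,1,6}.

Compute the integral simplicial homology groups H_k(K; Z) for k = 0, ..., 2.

H_0 ≅ Z,  H_1 = 0,  H_2 ≅ Z.

K has 6 vertices, 12 edges, 8 triangles.
rank ∂_0 = 0, rank ∂_1 = 5 ⇒ b_0 = 6 − 0 − 5 = 1; all invariant factors of ∂_1 are 1 so no torsion. So H_0 ≅ Z.
rank ∂_1 = 5, rank ∂_2 = 7 ⇒ b_1 = 12 − 5 − 7 = 0; all invariant factors of ∂_2 are 1 so no torsion. So H_1 ≅ 0.
rank ∂_2 = 7, rank ∂_3 = 0 ⇒ b_2 = 8 − 7 − 0 = 1. So H_2 ≅ Z.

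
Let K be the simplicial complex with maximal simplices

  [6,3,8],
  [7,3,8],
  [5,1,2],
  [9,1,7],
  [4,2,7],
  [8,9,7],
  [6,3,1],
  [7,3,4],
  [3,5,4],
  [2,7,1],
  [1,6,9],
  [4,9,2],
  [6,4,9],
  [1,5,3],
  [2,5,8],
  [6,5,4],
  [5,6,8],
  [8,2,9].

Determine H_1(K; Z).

Fix the vertex order 1 < 2 < 3 < 4 < 5 < 6 < 7 < 8 < 9 and write every simplex with vertices in increasing order. Then dim K = 2 and the simplices of K are:

  0-simplices (9): [1], [2], [3], [4], [5], [6], [7], [8], [9]
  1-simplices (27): (27 of them)
  2-simplices (18): [1,2,5], [1,2,7], [1,3,5], [1,3,6], [1,6,9], [1,7,9], [2,4,7], [2,4,9], [2,5,8], [2,8,9], [3,4,5], [3,4,7], [3,6,8], [3,7,8], [4,5,6], [4,6,9], [5,6,8], [7,8,9]

Hence C_0 ≅ Z^9, C_1 ≅ Z^27, C_2 ≅ Z^18.

Boundary ∂_1: C_1 → C_0 sends each edge [p,q] (with p < q) to q − p.
The 9×27 boundary matrix has rank 8 and Smith normal form diag(1,1,1,1,1,1,1,1).

Boundary ∂_2: C_2 → C_1 maps a triangle to the signed sum of its edges. For instance
  ∂[2,8,9] = [8,9] − [2,9] + [2,8],
  ∂[1,3,6] = [3,6] − [1,6] + [1,3].
This gives a 27×18 integer matrix of rank 18; reducing to Smith normal form yields diagonal entries (1,1,1,1,1,1,1,1,1,1,1,1,1,1,1,1,1,2).

Computing H_k = (kernel of ∂_k) / (image of ∂_{k+1}):

  H_1: rank ker ∂_1 − rank ∂_2 = (27 − 8) − 18 = 1, and ∂_2 has invariant factor 2 > 1, so H_1 = Z × Z/2.

H_1 = Z × Z/2.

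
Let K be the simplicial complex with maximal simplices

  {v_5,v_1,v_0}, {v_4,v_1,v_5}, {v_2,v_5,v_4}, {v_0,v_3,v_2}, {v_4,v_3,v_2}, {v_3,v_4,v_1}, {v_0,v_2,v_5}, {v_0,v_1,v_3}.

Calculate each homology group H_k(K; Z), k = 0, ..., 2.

Order the vertices as v_0 < v_1 < v_2 < v_3 < v_4 < v_5. Listing each simplex with vertices in this order, K has dimension 2 with simplices:

  0-simplices (6): [v_0], [v_1], [v_2], [v_3], [v_4], [v_5]
  1-simplices (12): [v_0,v_1], [v_0,v_2], [v_0,v_3], [v_0,v_5], [v_1,v_3], [v_1,v_4], [v_1,v_5], [v_2,v_3], [v_2,v_4], [v_2,v_5], [v_3,v_4], [v_4,v_5]
  2-simplices (8): [v_0,v_1,v_3], [v_0,v_1,v_5], [v_0,v_2,v_3], [v_0,v_2,v_5], [v_1,v_3,v_4], [v_1,v_4,v_5], [v_2,v_3,v_4], [v_2,v_4,v_5]

Hence C_0 ≅ Z^6, C_1 ≅ Z^12, C_2 ≅ Z^8.

The boundary map ∂_1: C_1 → C_0 sends each edge [p,q] (with p < q) to q − p. For instance
  ∂[v_1,v_4] = [v_4] − [v_1].
This gives a 6×12 integer matrix of rank 5; reducing to Smith normal form yields diagonal entries (1,1,1,1,1).

The boundary map ∂_2: C_2 → C_1 sends each 2-simplex [p,q,r] to [q,r] − [p,r] + [p,q]. For instance
  ∂[v_1,v_4,v_5] = [v_4,v_5] − [v_1,v_5] + [v_1,v_4],
  ∂[v_0,v_2,v_5] = [v_2,v_5] − [v_0,v_5] + [v_0,v_2].
The 12×8 boundary matrix has rank 7 and Smith normal form diag(1,1,1,1,1,1,1).

Reading off H_k = ker ∂_k / im ∂_{k+1}:

  H_0: rank C_0 − rank ∂_1 = 6 − 5 = 1, and the invariant factors of ∂_1 are all 1, so H_0 ≅ Z.
  H_1: rank ker ∂_1 − rank ∂_2 = (12 − 5) − 7 = 0, and the invariant factors of ∂_2 are all 1, so H_1 ≅ 0.
  H_2: rank ker ∂_2 − rank ∂_3 = (8 − 7) − 0 = 1, and there is no ∂_3, so H_2 ≅ Z.

H_0 ≅ Z,  H_1 = 0,  H_2 ≅ Z.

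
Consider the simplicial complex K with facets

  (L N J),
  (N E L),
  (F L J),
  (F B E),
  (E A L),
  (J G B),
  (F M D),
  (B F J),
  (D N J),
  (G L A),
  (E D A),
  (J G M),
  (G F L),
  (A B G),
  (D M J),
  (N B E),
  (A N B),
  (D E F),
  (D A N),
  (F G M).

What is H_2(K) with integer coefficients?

H_2 = 0.

Order the vertices as A < B < D < E < F < G < J < L < M < N. Listing each simplex with vertices in this order, K has dimension 2 with simplices:

  0-simplices (10): A, B, D, E, F, G, J, L, M, N
  1-simplices (30): AB, AD, AE, AG, AL, AN, BE, BF, BG, BJ, BN, DE, DF, DJ, DM, DN, EF, EL, EN, FG, FJ, FL, FM, GJ, GL, GM, JL, JM, JN, LN
  2-simplices (20): ABG, ABN, ADE, ADN, AEL, AGL, BEF, BEN, BFJ, BGJ, DEF, DFM, DJM, DJN, ELN, FGL, FGM, FJL, GJM, JLN

giving chain groups C_0 ≅ Z^10, C_1 ≅ Z^30, C_2 ≅ Z^20.

Boundary ∂_1: C_1 → C_0 maps an edge to its endpoints' difference, ∂[p,q] = q − p. For instance
  ∂DN = N − D.
As a 10×30 matrix over Z this has rank 9, with invariant factors (1,1,1,1,1,1,1,1,1).

∂_2: C_2 → C_1 maps a triangle to the signed sum of its edges. For instance
  ∂ABG = BG − AG + AB,
  ∂FGL = GL − FL + FG.
This gives a 30×20 integer matrix of rank 20; reducing to Smith normal form yields diagonal entries (1,1,1,1,1,1,1,1,1,1,1,1,1,1,1,1,1,1,1,2).

Now H_k = ker ∂_k / im ∂_{k+1}, so:

  H_2: rank ker ∂_2 − rank ∂_3 = (20 − 20) − 0 = 0, and there is no ∂_3, so H_2 = 0.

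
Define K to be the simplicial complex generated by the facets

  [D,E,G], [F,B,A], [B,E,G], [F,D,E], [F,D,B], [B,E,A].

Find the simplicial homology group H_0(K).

Order the vertices as A < B < D < E < F < G. Listing each simplex with vertices in this order, K has dimension 2 with simplices:

  0-simplices (6): A, B, D, E, F, G
  1-simplices (12): AB, AE, AF, BD, BE, BF, BG, DE, DF, DG, EF, EG
  2-simplices (6): ABE, ABF, BDF, BEG, DEF, DEG

giving chain groups C_0 ≅ Z^6, C_1 ≅ Z^12, C_2 ≅ Z^6.

Boundary ∂_1: C_1 → C_0 maps an edge to its endpoints' difference, ∂[p,q] = q − p.
This gives a 6×12 integer matrix of rank 5; reducing to Smith normal form yields diagonal entries (1,1,1,1,1).

∂_2: C_2 → C_1 sends each 2-simplex [p,q,r] to [q,r] − [p,r] + [p,q]. For instance
  ∂DEF = EF − DF + DE,
  ∂BDF = DF − BF + BD.
This gives a 12×6 integer matrix of rank 6; reducing to Smith normal form yields diagonal entries (1,1,1,1,1,1).

From H_k ≅ ker(∂_k) / im(∂_{k+1}) we obtain:

  H_0: rank C_0 − rank ∂_1 = 6 − 5 = 1, and the invariant factors of ∂_1 are all 1, so H_0 = Z.

H_0 = Z.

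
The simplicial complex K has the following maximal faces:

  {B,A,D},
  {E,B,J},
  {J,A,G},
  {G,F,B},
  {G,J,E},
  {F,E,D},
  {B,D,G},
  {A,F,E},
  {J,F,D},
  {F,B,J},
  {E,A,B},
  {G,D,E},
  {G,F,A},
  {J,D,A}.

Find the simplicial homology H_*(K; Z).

H_0 = Z,  H_1 = Z^2,  H_2 = Z.

We work with the vertex ordering A < B < D < E < F < G < J. The simplices of K, each written with vertices in increasing order, are:

  0-simplices (7): A, B, D, E, F, G, J
  1-simplices (21): AB, AD, AE, AF, AG, AJ, BD, BE, BF, BG, BJ, DE, DF, DG, DJ, EF, EG, EJ, FG, FJ, GJ
  2-simplices (14): ABD, ABE, ADJ, AEF, AFG, AGJ, BDG, BEJ, BFG, BFJ, DEF, DEG, DFJ, EGJ

giving chain groups C_0 ≅ Z^7, C_1 ≅ Z^21, C_2 ≅ Z^14.

The boundary map ∂_1: C_1 → C_0 is given by ∂[p,q] = [q] − [p].
As a 7×21 matrix over Z this has rank 6, with invariant factors (1,1,1,1,1,1).

The boundary map ∂_2: C_2 → C_1 maps a triangle to the signed sum of its edges. For instance
  ∂ADJ = DJ − AJ + AD,
  ∂BFJ = FJ − BJ + BF.
The 21×14 boundary matrix has rank 13 and Smith normal form diag(1,1,1,1,1,1,1,1,1,1,1,1,1).

Reading off H_k = ker ∂_k / im ∂_{k+1}:

  H_0: rank C_0 − rank ∂_1 = 7 − 6 = 1, and the invariant factors of ∂_1 are all 1, so H_0 = Z.
  H_1: rank ker ∂_1 − rank ∂_2 = (21 − 6) − 13 = 2, and the invariant factors of ∂_2 are all 1, so H_1 = Z^2.
  H_2: rank ker ∂_2 − rank ∂_3 = (14 − 13) − 0 = 1, and there is no ∂_3, so H_2 = Z.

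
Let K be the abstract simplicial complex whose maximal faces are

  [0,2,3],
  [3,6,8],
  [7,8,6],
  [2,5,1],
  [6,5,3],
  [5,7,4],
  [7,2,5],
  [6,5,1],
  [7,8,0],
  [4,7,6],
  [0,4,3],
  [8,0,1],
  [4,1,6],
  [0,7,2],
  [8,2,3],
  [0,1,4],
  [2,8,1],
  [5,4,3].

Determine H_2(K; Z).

H_2 = 0.

Order the vertices as 0 < 1 < 2 < 3 < 4 < 5 < 6 < 7 < 8. Listing each simplex with vertices in this order, K has dimension 2 with simplices:

  0-simplices (9): [0], [1], [2], [3], [4], [5], [6], [7], [8]
  1-simplices (27): (27 of them)
  2-simplices (18): [0,1,4], [0,1,8], [0,2,3], [0,2,7], [0,3,4], [0,7,8], [1,2,5], [1,2,8], [1,4,6], [1,5,6], [2,3,8], [2,5,7], [3,4,5], [3,5,6], [3,6,8], [4,5,7], [4,6,7], [6,7,8]

giving chain groups C_0 ≅ Z^9, C_1 ≅ Z^27, C_2 ≅ Z^18.

The boundary map ∂_1: C_1 → C_0 is given by ∂[p,q] = [q] − [p].
As a 9×27 matrix over Z this has rank 8, with invariant factors (1,1,1,1,1,1,1,1).

The boundary map ∂_2: C_2 → C_1 maps a triangle to the signed sum of its edges. For instance
  ∂[1,4,6] = [4,6] − [1,6] + [1,4],
  ∂[0,1,8] = [1,8] − [0,8] + [0,1].
This gives a 27×18 integer matrix of rank 18; reducing to Smith normal form yields diagonal entries (1,1,1,1,1,1,1,1,1,1,1,1,1,1,1,1,1,2).

Now H_k = ker ∂_k / im ∂_{k+1}, so:

  H_2: rank ker ∂_2 − rank ∂_3 = (18 − 18) − 0 = 0, and there is no ∂_3, so H_2 ≅ 0.

(K is a triangulation of the Klein bottle.)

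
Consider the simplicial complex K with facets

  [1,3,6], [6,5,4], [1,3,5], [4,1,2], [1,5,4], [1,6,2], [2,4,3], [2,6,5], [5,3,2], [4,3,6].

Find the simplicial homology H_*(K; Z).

K has 6 vertices, 15 edges, 10 triangles.
rank ∂_0 = 0, rank ∂_1 = 5 ⇒ b_0 = 6 − 0 − 5 = 1; all invariant factors of ∂_1 are 1 so no torsion. So H_0 ≅ Z.
rank ∂_1 = 5, rank ∂_2 = 10 ⇒ b_1 = 15 − 5 − 10 = 0; ∂_2 has invariant factor(s) [2] giving torsion. So H_1 ≅ Z/2.
rank ∂_2 = 10, rank ∂_3 = 0 ⇒ b_2 = 10 − 10 − 0 = 0. So H_2 ≅ 0.

H_0 = Z,  H_1 = Z/2,  H_2 = 0.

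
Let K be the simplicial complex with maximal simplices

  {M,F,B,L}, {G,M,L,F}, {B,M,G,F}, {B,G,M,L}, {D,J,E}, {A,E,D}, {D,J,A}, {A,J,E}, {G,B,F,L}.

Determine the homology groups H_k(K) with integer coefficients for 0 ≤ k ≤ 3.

H_0 ≅ Z^2,  H_1 = 0,  H_2 ≅ Z,  H_3 ≅ Z.

Order the vertices as A < B < D < E < F < G < J < L < M. Listing each simplex with vertices in this order, K has dimension 3 with simplices:

  0-simplices (9): A, B, D, E, F, G, J, L, M
  1-simplices (16): AD, AE, AJ, BF, BG, BL, BM, DE, DJ, EJ, FG, FL, FM, GL, GM, LM
  2-simplices (14): ADE, ADJ, AEJ, BFG, BFL, BFM, BGL, BGM, BLM, DEJ, FGL, FGM, FLM, GLM
  3-simplices (5): BFGL, BFGM, BFLM, BGLM, FGLM

so the chain groups are C_0 ≅ Z^9, C_1 ≅ Z^16, C_2 ≅ Z^14, C_3 ≅ Z^5.

The boundary map ∂_1: C_1 → C_0 maps an edge to its endpoints' difference, ∂[p,q] = q − p. For instance
  ∂BL = L − B.
The resulting 9×16 matrix has rank 7, and its Smith normal form has invariant factors (1,1,1,1,1,1,1).

The boundary map ∂_2: C_2 → C_1 sends each 2-simplex [p,q,r] to [q,r] − [p,r] + [p,q]. For instance
  ∂AEJ = EJ − AJ + AE,
  ∂GLM = LM − GM + GL.
As a 16×14 matrix over Z this has rank 9, with invariant factors (1,1,1,1,1,1,1,1,1).

Boundary ∂_3: C_3 → C_2 sends each 3-simplex σ to the alternating sum Σ_i (−1)^i (σ with its i-th vertex removed). For instance
  ∂BFGL = FGL − BGL + BFL − BFG,
  ∂FGLM = GLM − FLM + FGM − FGL.
The 14×5 boundary matrix has rank 4 and Smith normal form diag(1,1,1,1).

Computing H_k = (kernel of ∂_k) / (image of ∂_{k+1}):

  H_0: rank C_0 − rank ∂_1 = 9 − 7 = 2, and the invariant factors of ∂_1 are all 1, so H_0 ≅ Z^2.
  H_1: rank ker ∂_1 − rank ∂_2 = (16 − 7) − 9 = 0, and the invariant factors of ∂_2 are all 1, so H_1 ≅ 0.
  H_2: rank ker ∂_2 − rank ∂_3 = (14 − 9) − 4 = 1, and the invariant factors of ∂_3 are all 1, so H_2 ≅ Z.
  H_3: rank ker ∂_3 − rank ∂_4 = (5 − 4) − 0 = 1, and there is no ∂_4, so H_3 ≅ Z.

As a check, the Euler characteristic is 9 − 16 + 14 − 5 = 2, which agrees with 2 − 0 + 1 − 1 = 2.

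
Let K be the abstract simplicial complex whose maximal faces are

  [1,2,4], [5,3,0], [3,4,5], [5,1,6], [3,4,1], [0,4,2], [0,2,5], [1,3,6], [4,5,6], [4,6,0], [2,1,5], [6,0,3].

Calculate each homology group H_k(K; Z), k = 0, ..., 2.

Order the vertices as 0 < 1 < 2 < 3 < 4 < 5 < 6. Listing each simplex with vertices in this order, K has dimension 2 with simplices:

  0-simplices (7): [0], [1], [2], [3], [4], [5], [6]
  1-simplices (18): [0,2], [0,3], [0,4], [0,5], [0,6], [1,2], [1,3], [1,4], [1,5], [1,6], [2,4], [2,5], [3,4], [3,5], [3,6], [4,5], [4,6], [5,6]
  2-simplices (12): [0,2,4], [0,2,5], [0,3,5], [0,3,6], [0,4,6], [1,2,4], [1,2,5], [1,3,4], [1,3,6], [1,5,6], [3,4,5], [4,5,6]

giving chain groups C_0 ≅ Z^7, C_1 ≅ Z^18, C_2 ≅ Z^12.

∂_1: C_1 → C_0 sends each edge [p,q] (with p < q) to q − p. For instance
  ∂[2,5] = [5] − [2].
The resulting 7×18 matrix has rank 6, and its Smith normal form has invariant factors (1,1,1,1,1,1).

The boundary map ∂_2: C_2 → C_1 acts by ∂[p,q,r] = [q,r] − [p,r] + [p,q]. For instance
  ∂[0,2,4] = [2,4] − [0,4] + [0,2],
  ∂[0,3,5] = [3,5] − [0,5] + [0,3].
As a 18×12 matrix over Z this has rank 12, with invariant factors (1,1,1,1,1,1,1,1,1,1,1,2).

From H_k ≅ ker(∂_k) / im(∂_{k+1}) we obtain:

  H_0: rank C_0 − rank ∂_1 = 7 − 6 = 1, and the invariant factors of ∂_1 are all 1, so H_0 ≅ Z.
  H_1: rank ker ∂_1 − rank ∂_2 = (18 − 6) − 12 = 0, and ∂_2 has invariant factor 2 > 1, so H_1 ≅ Z/2.
  H_2: rank ker ∂_2 − rank ∂_3 = (12 − 12) − 0 = 0, and there is no ∂_3, so H_2 ≅ 0.

(K is a triangulation of the real projective plane RP^2.)

H_0 = Z,  H_1 = Z/2,  H_2 = 0.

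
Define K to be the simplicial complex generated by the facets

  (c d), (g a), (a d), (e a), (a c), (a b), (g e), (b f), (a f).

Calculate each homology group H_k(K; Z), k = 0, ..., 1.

We work with the vertex ordering a < b < c < d < e < f < g. The simplices of K, each written with vertices in increasing order, are:

  0-simplices (7): a, b, c, d, e, f, g
  1-simplices (9): ab, ac, ad, ae, af, ag, bf, cd, eg

so the chain groups are C_0 ≅ Z^7, C_1 ≅ Z^9.

The boundary map ∂_1: C_1 → C_0 is given by ∂[p,q] = [q] − [p].
As a 7×9 matrix over Z this has rank 6, with invariant factors (1,1,1,1,1,1).

Reading off H_k = ker ∂_k / im ∂_{k+1}:

  H_0: rank C_0 − rank ∂_1 = 7 − 6 = 1, and the invariant factors of ∂_1 are all 1, so H_0 ≅ Z.
  H_1: rank ker ∂_1 − rank ∂_2 = (9 − 6) − 0 = 3, and there is no ∂_2, so H_1 ≅ Z^3.

(K is a triangulation of a wedge of 3 circles.)

H_0 = Z,  H_1 = Z^3.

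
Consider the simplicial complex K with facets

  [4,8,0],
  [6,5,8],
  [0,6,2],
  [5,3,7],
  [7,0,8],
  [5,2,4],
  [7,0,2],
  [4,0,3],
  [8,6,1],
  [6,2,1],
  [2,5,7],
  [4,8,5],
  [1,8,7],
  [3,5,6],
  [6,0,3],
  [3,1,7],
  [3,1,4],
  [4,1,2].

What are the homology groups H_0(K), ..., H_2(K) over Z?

H_0 = Z,  H_1 = Z^2,  H_2 = Z.

Order the vertices as 0 < 1 < 2 < 3 < 4 < 5 < 6 < 7 < 8. Listing each simplex with vertices in this order, K has dimension 2 with simplices:

  0-simplices (9): [0], [1], [2], [3], [4], [5], [6], [7], [8]
  1-simplices (27): (27 of them)
  2-simplices (18): [0,2,6], [0,2,7], [0,3,4], [0,3,6], [0,4,8], [0,7,8], [1,2,4], [1,2,6], [1,3,4], [1,3,7], [1,6,8], [1,7,8], [2,4,5], [2,5,7], [3,5,6], [3,5,7], [4,5,8], [5,6,8]

so the chain groups are C_0 ≅ Z^9, C_1 ≅ Z^27, C_2 ≅ Z^18.

The boundary map ∂_1: C_1 → C_0 maps an edge to its endpoints' difference, ∂[p,q] = q − p. For instance
  ∂[2,4] = [4] − [2].
As a 9×27 matrix over Z this has rank 8, with invariant factors (1,1,1,1,1,1,1,1).

∂_2: C_2 → C_1 maps a triangle to the signed sum of its edges. For instance
  ∂[1,2,6] = [2,6] − [1,6] + [1,2],
  ∂[1,3,4] = [3,4] − [1,4] + [1,3].
This gives a 27×18 integer matrix of rank 17; reducing to Smith normal form yields diagonal entries (1,1,1,1,1,1,1,1,1,1,1,1,1,1,1,1,1).

Now H_k = ker ∂_k / im ∂_{k+1}, so:

  H_0: rank C_0 − rank ∂_1 = 9 − 8 = 1, and the invariant factors of ∂_1 are all 1, so H_0 = Z.
  H_1: rank ker ∂_1 − rank ∂_2 = (27 − 8) − 17 = 2, and the invariant factors of ∂_2 are all 1, so H_1 = Z^2.
  H_2: rank ker ∂_2 − rank ∂_3 = (18 − 17) − 0 = 1, and there is no ∂_3, so H_2 = Z.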